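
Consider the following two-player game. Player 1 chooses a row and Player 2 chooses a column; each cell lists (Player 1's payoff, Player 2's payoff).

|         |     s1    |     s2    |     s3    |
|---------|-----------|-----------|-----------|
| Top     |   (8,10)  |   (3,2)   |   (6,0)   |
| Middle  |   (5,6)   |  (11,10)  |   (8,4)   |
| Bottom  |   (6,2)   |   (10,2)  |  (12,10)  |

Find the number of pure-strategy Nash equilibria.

(Top, s1): Player 1 gets 8 (best alternative 6); Player 2 gets 10 (best alternative 2). Neither deviates — NE.
(Middle, s2): Player 1 gets 11 (best alternative 10); Player 2 gets 10 (best alternative 6). Neither deviates — NE.
(Bottom, s3): Player 1 gets 12 (best alternative 8); Player 2 gets 10 (best alternative 2). Neither deviates — NE.
(Middle, s1) is not a NE: Player 1 would switch to Top (8 > 5).
No other cell survives both best-response checks, so there are 3 pure NE.

3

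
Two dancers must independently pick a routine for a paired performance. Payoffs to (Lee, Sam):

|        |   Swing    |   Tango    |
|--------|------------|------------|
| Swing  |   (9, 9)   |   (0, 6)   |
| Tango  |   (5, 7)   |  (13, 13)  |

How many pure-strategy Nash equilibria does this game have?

2

Both Swing: Lee gets 9 (best alternative 5); Sam gets 9 (best alternative 6). Neither deviates — NE.
Both Tango: Lee gets 13 (best alternative 0); Sam gets 13 (best alternative 7). Neither deviates — NE.
(Swing, Tango) is not a NE: Lee would switch to Tango (13 > 0).
No other cell survives both best-response checks, so there are 2 pure NE.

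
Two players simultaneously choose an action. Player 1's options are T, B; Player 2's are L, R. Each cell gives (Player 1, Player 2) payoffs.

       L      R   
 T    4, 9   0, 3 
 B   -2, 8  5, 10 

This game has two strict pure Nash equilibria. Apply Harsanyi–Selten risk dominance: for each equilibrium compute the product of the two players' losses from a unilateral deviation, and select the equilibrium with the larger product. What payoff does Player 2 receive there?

9

At (T, L): Player 1 loses 4 − (-2) = 6 by deviating; Player 2 loses 9 − 3 = 6. Product = 6·6 = 36.
At (B, R): Player 1 loses 5 − 0 = 5 by deviating; Player 2 loses 10 − 8 = 2. Product = 5·2 = 10.
36 > 10, so (T, L) is risk-dominant. Player 2's payoff there is 9.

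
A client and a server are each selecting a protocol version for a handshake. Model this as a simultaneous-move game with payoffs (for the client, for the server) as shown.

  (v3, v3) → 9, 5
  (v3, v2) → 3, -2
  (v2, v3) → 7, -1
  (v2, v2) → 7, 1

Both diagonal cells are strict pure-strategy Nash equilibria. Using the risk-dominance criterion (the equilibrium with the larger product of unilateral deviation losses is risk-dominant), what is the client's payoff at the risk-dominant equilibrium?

9

At both v3: the client loses 9 − 7 = 2 by deviating; the server loses 5 − (-2) = 7. Product = 2·7 = 14.
At both v2: the client loses 7 − 3 = 4 by deviating; the server loses 1 − (-1) = 2. Product = 4·2 = 8.
14 > 8, so both v3 is risk-dominant. The client's payoff there is 9.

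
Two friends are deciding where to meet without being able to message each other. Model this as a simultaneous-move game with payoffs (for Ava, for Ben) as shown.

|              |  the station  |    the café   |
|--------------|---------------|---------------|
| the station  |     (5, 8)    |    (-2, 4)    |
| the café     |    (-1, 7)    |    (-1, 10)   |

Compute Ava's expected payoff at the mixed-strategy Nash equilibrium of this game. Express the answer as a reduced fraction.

Ben mixes with probability q on the station, chosen so Ava is indifferent: 5q + (-2)(1−q) = (-1)q + (-1)(1−q) gives q = 1/7.
Ava's expected payoff (from either row, since indifferent) is 5·1/7 + (-2)·6/7 = -1.

-1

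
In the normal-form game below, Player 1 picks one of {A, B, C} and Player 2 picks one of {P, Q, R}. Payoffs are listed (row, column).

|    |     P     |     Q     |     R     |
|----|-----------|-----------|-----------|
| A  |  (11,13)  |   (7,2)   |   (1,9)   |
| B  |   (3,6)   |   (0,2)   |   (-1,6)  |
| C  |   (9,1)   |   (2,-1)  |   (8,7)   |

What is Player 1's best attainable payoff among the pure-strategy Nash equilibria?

11

(A, P) is a pure NE (Player 1: 11 ≥ 9; Player 2: 13 ≥ 9). Player 1 gets 11.
(C, R) is a pure NE (Player 1: 8 ≥ 1; Player 2: 7 ≥ 1). Player 1 gets 8.
Every other cell has a profitable deviation for at least one player. Highest of {11, 8} is 11.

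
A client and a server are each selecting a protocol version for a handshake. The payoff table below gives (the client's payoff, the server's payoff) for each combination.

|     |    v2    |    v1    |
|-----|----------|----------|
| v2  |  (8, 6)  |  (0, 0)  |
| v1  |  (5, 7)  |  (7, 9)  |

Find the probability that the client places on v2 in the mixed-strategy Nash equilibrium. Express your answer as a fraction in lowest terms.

The client's mix p on v2 must make the server indifferent between v2 and v1.
The server's payoff from v2: 6p + 7(1−p). From v1: 0p + 9(1−p).
Set equal: 6p = 2(1−p) → p = 2/8 = 1/4.

1/4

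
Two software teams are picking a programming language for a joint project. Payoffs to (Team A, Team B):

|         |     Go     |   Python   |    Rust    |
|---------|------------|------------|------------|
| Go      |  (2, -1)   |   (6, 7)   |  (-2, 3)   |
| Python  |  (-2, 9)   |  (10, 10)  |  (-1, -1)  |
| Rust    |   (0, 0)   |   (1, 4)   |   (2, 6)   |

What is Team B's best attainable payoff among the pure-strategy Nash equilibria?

10

Both Python is a pure NE (Team A: 10 ≥ 6; Team B: 10 ≥ 9). Team B gets 10.
Both Rust is a pure NE (Team A: 2 ≥ -1; Team B: 6 ≥ 4). Team B gets 6.
Every other cell has a profitable deviation for at least one player. Highest of {10, 6} is 10.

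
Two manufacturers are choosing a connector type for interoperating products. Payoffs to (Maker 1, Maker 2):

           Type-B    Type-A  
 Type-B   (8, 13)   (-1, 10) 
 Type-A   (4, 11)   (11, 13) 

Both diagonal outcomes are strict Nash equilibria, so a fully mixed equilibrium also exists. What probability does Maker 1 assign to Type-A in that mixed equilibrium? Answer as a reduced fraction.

3/5

Maker 1's mix p on Type-B must make Maker 2 indifferent between Type-B and Type-A.
Maker 2's payoff from Type-B: 13p + 11(1−p). From Type-A: 10p + 13(1−p).
Set equal: 3p = 2(1−p) → p = 2/5.
Probability on Type-A is 1 − 2/5 = 3/5.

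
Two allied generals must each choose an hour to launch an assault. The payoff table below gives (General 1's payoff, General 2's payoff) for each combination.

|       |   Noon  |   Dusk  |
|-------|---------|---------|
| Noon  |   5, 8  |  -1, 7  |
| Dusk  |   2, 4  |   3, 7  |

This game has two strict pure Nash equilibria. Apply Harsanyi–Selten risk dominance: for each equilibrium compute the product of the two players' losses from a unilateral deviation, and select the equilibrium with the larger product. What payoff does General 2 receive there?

7

At both Noon: General 1 loses 5 − 2 = 3 by deviating; General 2 loses 8 − 7 = 1. Product = 3·1 = 3.
At both Dusk: General 1 loses 3 − (-1) = 4 by deviating; General 2 loses 7 − 4 = 3. Product = 4·3 = 12.
12 > 3, so both Dusk is risk-dominant. General 2's payoff there is 7.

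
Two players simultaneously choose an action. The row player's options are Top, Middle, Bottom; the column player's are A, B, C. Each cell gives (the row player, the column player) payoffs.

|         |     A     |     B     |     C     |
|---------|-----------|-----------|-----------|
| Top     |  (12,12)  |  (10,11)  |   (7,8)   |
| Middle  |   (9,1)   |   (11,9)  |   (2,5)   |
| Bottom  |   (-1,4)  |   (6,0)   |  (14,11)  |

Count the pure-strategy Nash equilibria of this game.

(Top, A): the row player gets 12 (best alternative 9); the column player gets 12 (best alternative 11). Neither deviates — NE.
(Middle, B): the row player gets 11 (best alternative 10); the column player gets 9 (best alternative 5). Neither deviates — NE.
(Bottom, C): the row player gets 14 (best alternative 7); the column player gets 11 (best alternative 4). Neither deviates — NE.
(Top, B) is not a NE: the row player would switch to Middle (11 > 10).
No other cell survives both best-response checks, so there are 3 pure NE.

3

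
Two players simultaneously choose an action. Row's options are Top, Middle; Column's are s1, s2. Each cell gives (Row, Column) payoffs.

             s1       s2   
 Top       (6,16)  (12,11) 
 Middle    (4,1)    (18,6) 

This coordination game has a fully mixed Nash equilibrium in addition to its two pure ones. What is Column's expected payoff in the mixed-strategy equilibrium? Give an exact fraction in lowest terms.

Row mixes with probability p on Top, chosen so Column is indifferent: 16p + 1(1−p) = 11p + 6(1−p) gives p = 1/2.
Column's expected payoff is 16·1/2 + 1·1/2 = 17/2.

17/2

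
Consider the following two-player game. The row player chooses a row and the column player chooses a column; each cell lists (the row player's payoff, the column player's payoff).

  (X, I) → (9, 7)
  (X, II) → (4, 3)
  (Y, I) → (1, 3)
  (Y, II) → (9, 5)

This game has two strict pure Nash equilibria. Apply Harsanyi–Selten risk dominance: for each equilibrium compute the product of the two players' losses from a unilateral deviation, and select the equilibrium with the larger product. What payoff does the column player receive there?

7

At (X, I): the row player loses 9 − 1 = 8 by deviating; the column player loses 7 − 3 = 4. Product = 8·4 = 32.
At (Y, II): the row player loses 9 − 4 = 5 by deviating; the column player loses 5 − 3 = 2. Product = 5·2 = 10.
32 > 10, so (X, I) is risk-dominant. The column player's payoff there is 7.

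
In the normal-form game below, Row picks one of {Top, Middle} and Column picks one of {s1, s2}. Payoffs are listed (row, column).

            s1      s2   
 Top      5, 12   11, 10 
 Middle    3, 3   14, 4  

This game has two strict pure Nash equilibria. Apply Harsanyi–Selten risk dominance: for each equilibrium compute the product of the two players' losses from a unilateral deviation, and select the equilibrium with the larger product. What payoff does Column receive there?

12

At (Top, s1): Row loses 5 − 3 = 2 by deviating; Column loses 12 − 10 = 2. Product = 2·2 = 4.
At (Middle, s2): Row loses 14 − 11 = 3 by deviating; Column loses 4 − 3 = 1. Product = 3·1 = 3.
4 > 3, so (Top, s1) is risk-dominant. Column's payoff there is 12.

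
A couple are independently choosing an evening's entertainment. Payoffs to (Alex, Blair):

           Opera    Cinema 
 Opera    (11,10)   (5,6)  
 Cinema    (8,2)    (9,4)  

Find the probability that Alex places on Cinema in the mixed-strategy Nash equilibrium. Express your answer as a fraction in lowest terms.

Alex's mix p on Opera must make Blair indifferent between Opera and Cinema.
Blair's payoff from Opera: 10p + 2(1−p). From Cinema: 6p + 4(1−p).
Set equal: 4p = 2(1−p) → p = 2/6 = 1/3.
Probability on Cinema is 1 − 1/3 = 2/3.

2/3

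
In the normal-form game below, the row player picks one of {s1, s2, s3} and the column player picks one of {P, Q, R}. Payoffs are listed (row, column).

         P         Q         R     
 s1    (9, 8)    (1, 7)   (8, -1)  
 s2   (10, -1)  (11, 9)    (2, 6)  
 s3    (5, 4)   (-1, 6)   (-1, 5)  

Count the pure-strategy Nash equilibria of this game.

1

(s2, Q): the row player gets 11 (best alternative 1); the column player gets 9 (best alternative 6). Neither deviates — NE.
(s1, P) is not a NE: the row player would switch to s2 (10 > 9).
No other cell survives both best-response checks, so there is 1 pure NE.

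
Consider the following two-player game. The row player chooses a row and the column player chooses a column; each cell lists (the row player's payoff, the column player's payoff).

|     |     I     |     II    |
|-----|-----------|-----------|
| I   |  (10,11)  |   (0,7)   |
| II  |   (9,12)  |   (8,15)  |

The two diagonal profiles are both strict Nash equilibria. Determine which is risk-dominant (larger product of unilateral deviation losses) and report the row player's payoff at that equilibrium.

At both I: the row player loses 10 − 9 = 1 by deviating; the column player loses 11 − 7 = 4. Product = 1·4 = 4.
At both II: the row player loses 8 − 0 = 8 by deviating; the column player loses 15 − 12 = 3. Product = 8·3 = 24.
24 > 4, so both II is risk-dominant. The row player's payoff there is 8.

8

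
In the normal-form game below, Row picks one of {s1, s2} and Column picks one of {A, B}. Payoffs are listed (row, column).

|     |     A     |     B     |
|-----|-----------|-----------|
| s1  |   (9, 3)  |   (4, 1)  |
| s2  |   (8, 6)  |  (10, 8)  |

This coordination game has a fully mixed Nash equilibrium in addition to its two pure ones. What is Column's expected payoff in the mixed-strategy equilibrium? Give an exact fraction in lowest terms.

Row mixes with probability p on s1, chosen so Column is indifferent: 3p + 6(1−p) = 1p + 8(1−p) gives p = 1/2.
Column's expected payoff is 3·1/2 + 6·1/2 = 9/2.

9/2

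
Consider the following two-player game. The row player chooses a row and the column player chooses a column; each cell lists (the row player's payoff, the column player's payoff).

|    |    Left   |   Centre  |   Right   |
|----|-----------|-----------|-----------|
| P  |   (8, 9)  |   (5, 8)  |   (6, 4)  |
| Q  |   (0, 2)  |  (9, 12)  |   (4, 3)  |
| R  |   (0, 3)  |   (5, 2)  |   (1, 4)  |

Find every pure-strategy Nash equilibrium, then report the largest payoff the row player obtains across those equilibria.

(P, Left) is a pure NE (the row player: 8 ≥ 0; the column player: 9 ≥ 8). The row player gets 8.
(Q, Centre) is a pure NE (the row player: 9 ≥ 5; the column player: 12 ≥ 3). The row player gets 9.
Every other cell has a profitable deviation for at least one player. Highest of {8, 9} is 9.

9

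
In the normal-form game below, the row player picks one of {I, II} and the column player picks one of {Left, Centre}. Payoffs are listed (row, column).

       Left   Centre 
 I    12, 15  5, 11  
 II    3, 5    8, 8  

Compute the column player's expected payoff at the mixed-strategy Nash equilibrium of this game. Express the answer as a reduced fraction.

The row player mixes with probability p on I, chosen so the column player is indifferent: 15p + 5(1−p) = 11p + 8(1−p) gives p = 3/7.
The column player's expected payoff is 15·3/7 + 5·4/7 = 65/7.

65/7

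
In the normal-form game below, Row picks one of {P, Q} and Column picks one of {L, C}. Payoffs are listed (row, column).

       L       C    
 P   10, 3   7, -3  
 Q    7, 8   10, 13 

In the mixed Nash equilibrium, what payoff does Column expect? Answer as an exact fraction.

63/11

Row mixes with probability p on P, chosen so Column is indifferent: 3p + 8(1−p) = (-3)p + 13(1−p) gives p = 5/11.
Column's expected payoff is 3·5/11 + 8·6/11 = 63/11.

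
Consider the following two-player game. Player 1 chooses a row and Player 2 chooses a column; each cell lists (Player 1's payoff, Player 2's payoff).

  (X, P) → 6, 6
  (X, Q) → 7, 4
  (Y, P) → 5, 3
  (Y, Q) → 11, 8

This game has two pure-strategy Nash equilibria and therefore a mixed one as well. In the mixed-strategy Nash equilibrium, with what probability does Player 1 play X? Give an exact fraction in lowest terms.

5/7

Player 1's mix p on X must make Player 2 indifferent between P and Q.
Player 2's payoff from P: 6p + 3(1−p). From Q: 4p + 8(1−p).
Set equal: 2p = 5(1−p) → p = 5/7.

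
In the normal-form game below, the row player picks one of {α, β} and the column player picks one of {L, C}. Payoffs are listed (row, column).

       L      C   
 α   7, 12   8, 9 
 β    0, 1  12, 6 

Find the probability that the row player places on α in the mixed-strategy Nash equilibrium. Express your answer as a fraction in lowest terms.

5/8

The row player's mix p on α must make the column player indifferent between L and C.
The column player's payoff from L: 12p + 1(1−p). From C: 9p + 6(1−p).
Set equal: 3p = 5(1−p) → p = 5/8.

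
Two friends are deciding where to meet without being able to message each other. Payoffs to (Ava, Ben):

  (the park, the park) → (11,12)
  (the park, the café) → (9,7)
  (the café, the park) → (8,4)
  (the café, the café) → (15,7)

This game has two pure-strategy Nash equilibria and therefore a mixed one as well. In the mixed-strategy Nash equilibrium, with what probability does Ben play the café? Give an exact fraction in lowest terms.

Ben's mix q on the park must make Ava indifferent between the park and the café.
Ava's payoff from the park: 11q + 9(1−q). From the café: 8q + 15(1−q).
Set equal: 3q = 6(1−q) → q = 6/9 = 2/3.
Probability on the café is 1 − 2/3 = 1/3.

1/3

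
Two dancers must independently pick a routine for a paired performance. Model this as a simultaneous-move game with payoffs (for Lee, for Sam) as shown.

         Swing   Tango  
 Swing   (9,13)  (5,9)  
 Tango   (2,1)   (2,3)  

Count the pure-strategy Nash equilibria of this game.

Both Swing: Lee gets 9 (best alternative 2); Sam gets 13 (best alternative 9). Neither deviates — NE.
Both Tango is not a NE: Lee would switch to Swing (5 > 2).
No other cell survives both best-response checks, so there is 1 pure NE.

1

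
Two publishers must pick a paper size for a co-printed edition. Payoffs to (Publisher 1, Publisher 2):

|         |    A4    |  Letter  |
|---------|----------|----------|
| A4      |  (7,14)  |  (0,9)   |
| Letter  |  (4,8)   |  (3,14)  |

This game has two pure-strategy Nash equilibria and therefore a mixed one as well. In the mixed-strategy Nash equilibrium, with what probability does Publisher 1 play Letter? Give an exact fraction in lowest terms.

5/11

Publisher 1's mix p on A4 must make Publisher 2 indifferent between A4 and Letter.
Publisher 2's payoff from A4: 14p + 8(1−p). From Letter: 9p + 14(1−p).
Set equal: 5p = 6(1−p) → p = 6/11.
Probability on Letter is 1 − 6/11 = 5/11.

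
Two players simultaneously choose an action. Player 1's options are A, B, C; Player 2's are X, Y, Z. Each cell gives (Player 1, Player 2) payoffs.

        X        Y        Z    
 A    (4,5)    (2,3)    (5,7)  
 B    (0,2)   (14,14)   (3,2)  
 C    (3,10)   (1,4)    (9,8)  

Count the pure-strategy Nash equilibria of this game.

(B, Y): Player 1 gets 14 (best alternative 2); Player 2 gets 14 (best alternative 2). Neither deviates — NE.
(A, X) is not a NE: Player 2 would switch to Z (7 > 5).
No other cell survives both best-response checks, so there is 1 pure NE.

1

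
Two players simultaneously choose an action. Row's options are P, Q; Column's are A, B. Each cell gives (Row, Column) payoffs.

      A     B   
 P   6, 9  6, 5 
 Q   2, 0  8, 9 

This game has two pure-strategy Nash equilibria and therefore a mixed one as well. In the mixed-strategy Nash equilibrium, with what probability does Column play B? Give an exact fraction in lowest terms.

Column's mix q on A must make Row indifferent between P and Q.
Row's payoff from P: 6q + 6(1−q). From Q: 2q + 8(1−q).
Set equal: 4q = 2(1−q) → q = 2/6 = 1/3.
Probability on B is 1 − 1/3 = 2/3.

2/3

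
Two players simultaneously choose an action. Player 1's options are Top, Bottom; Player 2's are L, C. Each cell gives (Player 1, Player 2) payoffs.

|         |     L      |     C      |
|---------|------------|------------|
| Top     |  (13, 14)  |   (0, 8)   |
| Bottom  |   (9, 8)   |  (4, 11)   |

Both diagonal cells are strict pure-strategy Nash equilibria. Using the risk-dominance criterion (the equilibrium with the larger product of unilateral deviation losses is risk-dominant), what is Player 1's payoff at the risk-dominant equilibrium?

At (Top, L): Player 1 loses 13 − 9 = 4 by deviating; Player 2 loses 14 − 8 = 6. Product = 4·6 = 24.
At (Bottom, C): Player 1 loses 4 − 0 = 4 by deviating; Player 2 loses 11 − 8 = 3. Product = 4·3 = 12.
24 > 12, so (Top, L) is risk-dominant. Player 1's payoff there is 13.

13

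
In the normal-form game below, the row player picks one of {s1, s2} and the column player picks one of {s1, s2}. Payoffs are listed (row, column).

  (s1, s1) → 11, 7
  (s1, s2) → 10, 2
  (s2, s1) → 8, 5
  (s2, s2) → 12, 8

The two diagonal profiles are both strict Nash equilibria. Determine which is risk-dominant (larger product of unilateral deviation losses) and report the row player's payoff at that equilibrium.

11

At both s1: the row player loses 11 − 8 = 3 by deviating; the column player loses 7 − 2 = 5. Product = 3·5 = 15.
At both s2: the row player loses 12 − 10 = 2 by deviating; the column player loses 8 − 5 = 3. Product = 2·3 = 6.
15 > 6, so both s1 is risk-dominant. The row player's payoff there is 11.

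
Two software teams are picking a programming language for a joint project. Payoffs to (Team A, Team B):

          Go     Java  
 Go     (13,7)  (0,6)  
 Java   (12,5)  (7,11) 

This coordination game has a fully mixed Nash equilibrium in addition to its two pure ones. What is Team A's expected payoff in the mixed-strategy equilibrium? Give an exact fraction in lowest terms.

91/8

Team B mixes with probability q on Go, chosen so Team A is indifferent: 13q + 0(1−q) = 12q + 7(1−q) gives q = 7/8.
Team A's expected payoff (from either row, since indifferent) is 13·7/8 + 0·1/8 = 91/8.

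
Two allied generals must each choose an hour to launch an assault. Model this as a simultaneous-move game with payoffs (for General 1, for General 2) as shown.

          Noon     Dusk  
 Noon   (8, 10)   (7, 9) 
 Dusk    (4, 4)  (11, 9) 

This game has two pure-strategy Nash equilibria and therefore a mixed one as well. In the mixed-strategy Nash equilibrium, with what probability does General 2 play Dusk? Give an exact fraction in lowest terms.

General 2's mix q on Noon must make General 1 indifferent between Noon and Dusk.
General 1's payoff from Noon: 8q + 7(1−q). From Dusk: 4q + 11(1−q).
Set equal: 4q = 4(1−q) → q = 4/8 = 1/2.
Probability on Dusk is 1 − 1/2 = 1/2.

1/2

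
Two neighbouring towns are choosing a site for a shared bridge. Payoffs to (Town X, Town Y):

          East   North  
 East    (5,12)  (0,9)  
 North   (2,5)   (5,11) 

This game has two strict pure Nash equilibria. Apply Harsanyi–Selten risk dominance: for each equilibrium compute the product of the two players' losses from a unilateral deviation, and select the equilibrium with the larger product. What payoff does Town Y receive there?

At both East: Town X loses 5 − 2 = 3 by deviating; Town Y loses 12 − 9 = 3. Product = 3·3 = 9.
At both North: Town X loses 5 − 0 = 5 by deviating; Town Y loses 11 − 5 = 6. Product = 5·6 = 30.
30 > 9, so both North is risk-dominant. Town Y's payoff there is 11.

11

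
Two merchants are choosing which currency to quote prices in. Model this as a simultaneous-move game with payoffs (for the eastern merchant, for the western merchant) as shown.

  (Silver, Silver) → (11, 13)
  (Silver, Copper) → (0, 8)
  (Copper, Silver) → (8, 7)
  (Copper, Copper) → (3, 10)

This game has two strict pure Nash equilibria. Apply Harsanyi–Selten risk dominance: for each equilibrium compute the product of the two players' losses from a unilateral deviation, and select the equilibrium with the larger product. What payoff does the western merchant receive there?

13

At both Silver: the eastern merchant loses 11 − 8 = 3 by deviating; the western merchant loses 13 − 8 = 5. Product = 3·5 = 15.
At both Copper: the eastern merchant loses 3 − 0 = 3 by deviating; the western merchant loses 10 − 7 = 3. Product = 3·3 = 9.
15 > 9, so both Silver is risk-dominant. The western merchant's payoff there is 13.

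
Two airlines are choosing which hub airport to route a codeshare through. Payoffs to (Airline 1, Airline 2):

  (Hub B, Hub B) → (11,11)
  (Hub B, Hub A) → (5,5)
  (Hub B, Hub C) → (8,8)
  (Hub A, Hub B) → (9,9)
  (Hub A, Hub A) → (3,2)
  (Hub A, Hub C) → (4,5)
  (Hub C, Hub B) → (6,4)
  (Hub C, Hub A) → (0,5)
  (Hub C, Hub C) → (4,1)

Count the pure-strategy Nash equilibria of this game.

Both Hub B: Airline 1 gets 11 (best alternative 9); Airline 2 gets 11 (best alternative 8). Neither deviates — NE.
Both Hub C is not a NE: Airline 1 would switch to Hub B (8 > 4).
No other cell survives both best-response checks, so there is 1 pure NE.

1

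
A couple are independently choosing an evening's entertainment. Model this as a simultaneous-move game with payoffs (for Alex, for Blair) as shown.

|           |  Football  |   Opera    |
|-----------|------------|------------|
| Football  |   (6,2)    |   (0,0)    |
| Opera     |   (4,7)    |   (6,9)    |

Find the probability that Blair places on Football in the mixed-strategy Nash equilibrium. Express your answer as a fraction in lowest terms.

Blair's mix q on Football must make Alex indifferent between Football and Opera.
Alex's payoff from Football: 6q + 0(1−q). From Opera: 4q + 6(1−q).
Set equal: 2q = 6(1−q) → q = 6/8 = 3/4.

3/4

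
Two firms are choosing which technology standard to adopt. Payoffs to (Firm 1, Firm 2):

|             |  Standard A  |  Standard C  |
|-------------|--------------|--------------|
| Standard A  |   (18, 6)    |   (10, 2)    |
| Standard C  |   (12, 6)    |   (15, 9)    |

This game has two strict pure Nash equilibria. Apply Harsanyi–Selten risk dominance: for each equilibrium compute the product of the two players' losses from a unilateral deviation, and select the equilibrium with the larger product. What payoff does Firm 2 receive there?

6

At both Standard A: Firm 1 loses 18 − 12 = 6 by deviating; Firm 2 loses 6 − 2 = 4. Product = 6·4 = 24.
At both Standard C: Firm 1 loses 15 − 10 = 5 by deviating; Firm 2 loses 9 − 6 = 3. Product = 5·3 = 15.
24 > 15, so both Standard A is risk-dominant. Firm 2's payoff there is 6.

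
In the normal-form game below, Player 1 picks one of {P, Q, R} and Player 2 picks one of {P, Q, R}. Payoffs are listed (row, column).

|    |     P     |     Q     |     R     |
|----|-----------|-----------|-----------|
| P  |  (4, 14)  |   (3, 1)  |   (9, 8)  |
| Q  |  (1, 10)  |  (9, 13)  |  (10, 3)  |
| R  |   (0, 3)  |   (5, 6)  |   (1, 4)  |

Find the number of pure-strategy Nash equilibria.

Both P: Player 1 gets 4 (best alternative 1); Player 2 gets 14 (best alternative 8). Neither deviates — NE.
Both Q: Player 1 gets 9 (best alternative 5); Player 2 gets 13 (best alternative 10). Neither deviates — NE.
Both R is not a NE: Player 1 would switch to Q (10 > 1).
No other cell survives both best-response checks, so there are 2 pure NE.

2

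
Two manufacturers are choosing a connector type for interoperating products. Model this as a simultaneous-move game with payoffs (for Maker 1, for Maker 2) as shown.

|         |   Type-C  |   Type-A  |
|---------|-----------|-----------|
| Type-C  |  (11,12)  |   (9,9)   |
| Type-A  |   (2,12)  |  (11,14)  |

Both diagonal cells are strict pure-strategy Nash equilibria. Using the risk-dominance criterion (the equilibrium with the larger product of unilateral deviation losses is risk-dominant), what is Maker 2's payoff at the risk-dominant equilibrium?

At both Type-C: Maker 1 loses 11 − 2 = 9 by deviating; Maker 2 loses 12 − 9 = 3. Product = 9·3 = 27.
At both Type-A: Maker 1 loses 11 − 9 = 2 by deviating; Maker 2 loses 14 − 12 = 2. Product = 2·2 = 4.
27 > 4, so both Type-C is risk-dominant. Maker 2's payoff there is 12.

12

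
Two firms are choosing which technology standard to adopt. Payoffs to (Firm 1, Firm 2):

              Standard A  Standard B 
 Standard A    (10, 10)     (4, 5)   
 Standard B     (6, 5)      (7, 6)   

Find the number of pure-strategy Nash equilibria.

2

Both Standard A: Firm 1 gets 10 (best alternative 6); Firm 2 gets 10 (best alternative 5). Neither deviates — NE.
Both Standard B: Firm 1 gets 7 (best alternative 4); Firm 2 gets 6 (best alternative 5). Neither deviates — NE.
(Standard A, Standard B) is not a NE: Firm 1 would switch to Standard B (7 > 4).
No other cell survives both best-response checks, so there are 2 pure NE.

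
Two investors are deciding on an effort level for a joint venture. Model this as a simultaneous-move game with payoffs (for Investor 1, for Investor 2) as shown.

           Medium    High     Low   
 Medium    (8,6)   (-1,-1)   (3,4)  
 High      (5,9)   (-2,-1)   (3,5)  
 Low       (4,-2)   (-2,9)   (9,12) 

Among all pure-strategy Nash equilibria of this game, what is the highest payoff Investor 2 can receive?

12

Both Medium is a pure NE (Investor 1: 8 ≥ 5; Investor 2: 6 ≥ 4). Investor 2 gets 6.
Both Low is a pure NE (Investor 1: 9 ≥ 3; Investor 2: 12 ≥ 9). Investor 2 gets 12.
Every other cell has a profitable deviation for at least one player. Highest of {6, 12} is 12.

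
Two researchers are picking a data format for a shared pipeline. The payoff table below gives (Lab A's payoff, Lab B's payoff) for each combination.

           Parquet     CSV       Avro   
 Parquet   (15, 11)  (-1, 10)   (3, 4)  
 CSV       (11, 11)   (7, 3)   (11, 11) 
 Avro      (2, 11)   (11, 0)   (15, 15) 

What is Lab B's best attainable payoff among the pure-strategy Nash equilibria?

15

Both Parquet is a pure NE (Lab A: 15 ≥ 11; Lab B: 11 ≥ 10). Lab B gets 11.
Both Avro is a pure NE (Lab A: 15 ≥ 11; Lab B: 15 ≥ 11). Lab B gets 15.
Every other cell has a profitable deviation for at least one player. Highest of {11, 15} is 15.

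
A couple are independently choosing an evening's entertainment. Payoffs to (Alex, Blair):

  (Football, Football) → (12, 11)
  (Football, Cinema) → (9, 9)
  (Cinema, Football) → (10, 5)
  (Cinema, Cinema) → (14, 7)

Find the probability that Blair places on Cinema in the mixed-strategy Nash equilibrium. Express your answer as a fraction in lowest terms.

2/7

Blair's mix q on Football must make Alex indifferent between Football and Cinema.
Alex's payoff from Football: 12q + 9(1−q). From Cinema: 10q + 14(1−q).
Set equal: 2q = 5(1−q) → q = 5/7.
Probability on Cinema is 1 − 5/7 = 2/7.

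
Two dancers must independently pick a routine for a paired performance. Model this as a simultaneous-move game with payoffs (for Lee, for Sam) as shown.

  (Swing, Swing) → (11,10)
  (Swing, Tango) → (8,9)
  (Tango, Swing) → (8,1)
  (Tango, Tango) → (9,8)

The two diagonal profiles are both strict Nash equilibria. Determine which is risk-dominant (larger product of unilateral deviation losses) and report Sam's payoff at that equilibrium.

8

At both Swing: Lee loses 11 − 8 = 3 by deviating; Sam loses 10 − 9 = 1. Product = 3·1 = 3.
At both Tango: Lee loses 9 − 8 = 1 by deviating; Sam loses 8 − 1 = 7. Product = 1·7 = 7.
7 > 3, so both Tango is risk-dominant. Sam's payoff there is 8.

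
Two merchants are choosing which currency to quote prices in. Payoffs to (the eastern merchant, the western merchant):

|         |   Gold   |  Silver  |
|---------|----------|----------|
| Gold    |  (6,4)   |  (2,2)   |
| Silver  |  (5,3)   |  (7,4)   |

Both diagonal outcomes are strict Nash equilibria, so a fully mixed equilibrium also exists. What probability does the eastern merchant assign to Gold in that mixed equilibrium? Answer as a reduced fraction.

1/3

The eastern merchant's mix p on Gold must make the western merchant indifferent between Gold and Silver.
The western merchant's payoff from Gold: 4p + 3(1−p). From Silver: 2p + 4(1−p).
Set equal: 2p = 1(1−p) → p = 1/3.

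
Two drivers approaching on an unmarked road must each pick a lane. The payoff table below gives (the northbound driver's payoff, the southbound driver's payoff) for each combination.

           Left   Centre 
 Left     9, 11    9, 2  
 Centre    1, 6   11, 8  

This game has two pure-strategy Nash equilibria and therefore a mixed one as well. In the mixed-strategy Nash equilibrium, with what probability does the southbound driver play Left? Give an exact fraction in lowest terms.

1/5

The southbound driver's mix q on Left must make the northbound driver indifferent between Left and Centre.
The northbound driver's payoff from Left: 9q + 9(1−q). From Centre: 1q + 11(1−q).
Set equal: 8q = 2(1−q) → q = 2/10 = 1/5.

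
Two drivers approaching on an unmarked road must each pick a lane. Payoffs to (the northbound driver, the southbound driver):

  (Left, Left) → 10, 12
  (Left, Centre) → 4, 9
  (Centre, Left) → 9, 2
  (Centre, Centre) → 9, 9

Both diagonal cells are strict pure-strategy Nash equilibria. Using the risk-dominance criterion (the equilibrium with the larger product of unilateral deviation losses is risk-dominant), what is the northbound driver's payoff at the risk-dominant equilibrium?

At both Left: the northbound driver loses 10 − 9 = 1 by deviating; the southbound driver loses 12 − 9 = 3. Product = 1·3 = 3.
At both Centre: the northbound driver loses 9 − 4 = 5 by deviating; the southbound driver loses 9 − 2 = 7. Product = 5·7 = 35.
35 > 3, so both Centre is risk-dominant. The northbound driver's payoff there is 9.

9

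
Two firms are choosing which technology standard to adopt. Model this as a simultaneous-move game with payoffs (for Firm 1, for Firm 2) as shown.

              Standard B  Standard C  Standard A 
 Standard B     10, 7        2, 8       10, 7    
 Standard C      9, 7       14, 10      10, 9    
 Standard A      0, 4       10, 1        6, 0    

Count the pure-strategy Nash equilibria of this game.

1

Both Standard C: Firm 1 gets 14 (best alternative 10); Firm 2 gets 10 (best alternative 9). Neither deviates — NE.
Both Standard B is not a NE: Firm 2 would switch to Standard C (8 > 7).
No other cell survives both best-response checks, so there is 1 pure NE.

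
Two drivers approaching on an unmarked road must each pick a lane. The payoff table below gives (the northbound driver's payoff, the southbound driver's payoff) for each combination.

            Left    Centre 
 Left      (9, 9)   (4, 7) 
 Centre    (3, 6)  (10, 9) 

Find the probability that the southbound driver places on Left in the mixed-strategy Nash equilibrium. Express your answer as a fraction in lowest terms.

1/2

The southbound driver's mix q on Left must make the northbound driver indifferent between Left and Centre.
The northbound driver's payoff from Left: 9q + 4(1−q). From Centre: 3q + 10(1−q).
Set equal: 6q = 6(1−q) → q = 6/12 = 1/2.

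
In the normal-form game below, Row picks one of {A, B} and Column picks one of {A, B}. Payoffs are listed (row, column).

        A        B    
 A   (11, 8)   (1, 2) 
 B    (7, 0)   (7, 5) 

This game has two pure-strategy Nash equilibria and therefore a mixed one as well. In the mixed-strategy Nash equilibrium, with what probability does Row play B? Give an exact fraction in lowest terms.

6/11

Row's mix p on A must make Column indifferent between A and B.
Column's payoff from A: 8p + 0(1−p). From B: 2p + 5(1−p).
Set equal: 6p = 5(1−p) → p = 5/11.
Probability on B is 1 − 5/11 = 6/11.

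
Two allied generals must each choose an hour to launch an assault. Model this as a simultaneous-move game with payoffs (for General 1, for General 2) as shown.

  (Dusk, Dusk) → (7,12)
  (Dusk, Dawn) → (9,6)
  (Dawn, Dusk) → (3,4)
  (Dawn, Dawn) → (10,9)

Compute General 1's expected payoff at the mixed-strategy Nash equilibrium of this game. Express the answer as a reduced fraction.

43/5

General 2 mixes with probability q on Dusk, chosen so General 1 is indifferent: 7q + 9(1−q) = 3q + 10(1−q) gives q = 1/5.
General 1's expected payoff (from either row, since indifferent) is 7·1/5 + 9·4/5 = 43/5.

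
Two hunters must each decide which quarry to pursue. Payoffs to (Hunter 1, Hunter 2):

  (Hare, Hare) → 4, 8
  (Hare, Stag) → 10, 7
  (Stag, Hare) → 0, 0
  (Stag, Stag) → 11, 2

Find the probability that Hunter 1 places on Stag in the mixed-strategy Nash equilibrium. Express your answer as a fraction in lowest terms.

1/3

Hunter 1's mix p on Hare must make Hunter 2 indifferent between Hare and Stag.
Hunter 2's payoff from Hare: 8p + 0(1−p). From Stag: 7p + 2(1−p).
Set equal: 1p = 2(1−p) → p = 2/3.
Probability on Stag is 1 − 2/3 = 1/3.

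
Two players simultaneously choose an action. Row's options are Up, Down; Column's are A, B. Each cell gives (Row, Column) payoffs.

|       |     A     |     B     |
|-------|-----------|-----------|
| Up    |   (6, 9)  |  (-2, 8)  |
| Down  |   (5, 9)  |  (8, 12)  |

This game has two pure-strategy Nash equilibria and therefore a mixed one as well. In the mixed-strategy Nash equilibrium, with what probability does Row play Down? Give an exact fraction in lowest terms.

1/4

Row's mix p on Up must make Column indifferent between A and B.
Column's payoff from A: 9p + 9(1−p). From B: 8p + 12(1−p).
Set equal: 1p = 3(1−p) → p = 3/4.
Probability on Down is 1 − 3/4 = 1/4.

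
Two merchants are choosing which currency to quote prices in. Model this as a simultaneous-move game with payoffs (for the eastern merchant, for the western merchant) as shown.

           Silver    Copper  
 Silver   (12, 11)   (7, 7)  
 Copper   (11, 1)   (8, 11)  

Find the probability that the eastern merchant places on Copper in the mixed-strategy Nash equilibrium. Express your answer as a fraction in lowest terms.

The eastern merchant's mix p on Silver must make the western merchant indifferent between Silver and Copper.
The western merchant's payoff from Silver: 11p + 1(1−p). From Copper: 7p + 11(1−p).
Set equal: 4p = 10(1−p) → p = 10/14 = 5/7.
Probability on Copper is 1 − 5/7 = 2/7.

2/7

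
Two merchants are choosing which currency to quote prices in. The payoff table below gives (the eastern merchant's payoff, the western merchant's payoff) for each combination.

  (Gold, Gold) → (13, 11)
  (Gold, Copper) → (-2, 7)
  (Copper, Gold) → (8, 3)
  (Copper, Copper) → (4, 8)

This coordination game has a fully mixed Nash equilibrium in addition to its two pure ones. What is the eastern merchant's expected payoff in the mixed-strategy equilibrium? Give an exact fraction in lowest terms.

68/11

The western merchant mixes with probability q on Gold, chosen so the eastern merchant is indifferent: 13q + (-2)(1−q) = 8q + 4(1−q) gives q = 6/11.
The eastern merchant's expected payoff (from either row, since indifferent) is 13·6/11 + (-2)·5/11 = 68/11.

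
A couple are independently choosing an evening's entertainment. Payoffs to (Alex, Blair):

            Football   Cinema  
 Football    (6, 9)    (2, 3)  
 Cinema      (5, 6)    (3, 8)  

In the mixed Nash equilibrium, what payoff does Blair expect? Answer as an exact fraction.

Alex mixes with probability p on Football, chosen so Blair is indifferent: 9p + 6(1−p) = 3p + 8(1−p) gives p = 1/4.
Blair's expected payoff is 9·1/4 + 6·3/4 = 27/4.

27/4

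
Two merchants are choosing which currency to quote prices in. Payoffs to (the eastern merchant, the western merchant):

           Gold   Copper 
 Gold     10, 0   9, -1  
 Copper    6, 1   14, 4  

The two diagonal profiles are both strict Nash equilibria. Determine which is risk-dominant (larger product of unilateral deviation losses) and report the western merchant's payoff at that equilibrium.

4

At both Gold: the eastern merchant loses 10 − 6 = 4 by deviating; the western merchant loses 0 − (-1) = 1. Product = 4·1 = 4.
At both Copper: the eastern merchant loses 14 − 9 = 5 by deviating; the western merchant loses 4 − 1 = 3. Product = 5·3 = 15.
15 > 4, so both Copper is risk-dominant. The western merchant's payoff there is 4.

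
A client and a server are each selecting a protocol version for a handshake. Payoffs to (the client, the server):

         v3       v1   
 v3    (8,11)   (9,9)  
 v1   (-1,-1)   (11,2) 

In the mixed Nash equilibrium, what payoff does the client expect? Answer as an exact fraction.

97/11

The server mixes with probability q on v3, chosen so the client is indifferent: 8q + 9(1−q) = (-1)q + 11(1−q) gives q = 2/11.
The client's expected payoff (from either row, since indifferent) is 8·2/11 + 9·9/11 = 97/11.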